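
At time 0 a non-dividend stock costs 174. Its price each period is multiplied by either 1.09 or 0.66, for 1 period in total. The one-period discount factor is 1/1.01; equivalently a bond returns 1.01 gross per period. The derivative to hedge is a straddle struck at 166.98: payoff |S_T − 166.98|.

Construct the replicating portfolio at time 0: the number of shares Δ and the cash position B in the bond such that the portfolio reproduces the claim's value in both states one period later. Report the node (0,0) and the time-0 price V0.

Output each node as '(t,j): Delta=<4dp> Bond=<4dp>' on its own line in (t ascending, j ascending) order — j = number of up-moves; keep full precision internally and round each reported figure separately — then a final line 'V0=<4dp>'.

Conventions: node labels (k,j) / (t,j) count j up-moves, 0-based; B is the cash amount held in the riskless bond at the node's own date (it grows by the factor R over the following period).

No-arbitrage ⇒ martingale measure with p* = (R−d)/(u−d) = 0.8140.
Terminal payoffs: V(1,0)=52.1400, V(1,1)=22.6800
(0,0): S=174.0000. Δ = (V_up−V_dn)/(S_up−S_dn) = (22.6800−52.1400)/(189.6600−114.8400) = -0.3937. V = [p*·22.6800 + (1−p*)·52.1400]/1.01 = 27.8821. B = V − Δ·S = 96.3937.
Check: Δ(0,0)·S0 + B(0,0) = 27.8821 = V0.

(0,0): Delta=-0.3937 Bond=96.3937
V0=27.8821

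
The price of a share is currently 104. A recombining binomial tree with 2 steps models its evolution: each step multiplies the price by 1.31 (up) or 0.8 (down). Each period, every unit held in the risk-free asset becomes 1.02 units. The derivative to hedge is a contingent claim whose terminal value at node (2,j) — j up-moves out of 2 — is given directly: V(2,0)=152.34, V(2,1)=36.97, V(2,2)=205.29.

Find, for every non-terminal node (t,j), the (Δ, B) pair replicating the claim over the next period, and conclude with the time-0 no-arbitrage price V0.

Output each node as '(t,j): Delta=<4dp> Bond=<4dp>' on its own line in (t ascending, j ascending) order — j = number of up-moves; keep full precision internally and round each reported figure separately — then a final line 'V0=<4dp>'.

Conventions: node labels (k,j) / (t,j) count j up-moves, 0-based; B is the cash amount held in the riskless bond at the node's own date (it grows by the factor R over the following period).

No-arbitrage ⇒ martingale measure with p* = (R−d)/(u−d) = 0.4314.
Terminal payoffs: V(2,0)=152.3400, V(2,1)=36.9700, V(2,2)=205.2900
(1,0): S=83.2000. Δ = (V_up−V_dn)/(S_up−S_dn) = (36.9700−152.3400)/(108.9920−66.5600) = -2.7189. V = [p*·36.9700 + (1−p*)·152.3400]/1.02 = 100.5613. B = V − Δ·S = 326.7770.
(1,1): S=136.2400. Δ = (V_up−V_dn)/(S_up−S_dn) = (205.2900−36.9700)/(178.4744−108.9920) = 2.4225. V = [p*·205.2900 + (1−p*)·36.9700]/1.02 = 107.4300. B = V − Δ·S = -222.6092.
(0,0): S=104.0000. Δ = (V_up−V_dn)/(S_up−S_dn) = (107.4300−100.5613)/(136.2400−83.2000) = 0.1295. V = [p*·107.4300 + (1−p*)·100.5613]/1.02 = 101.4944. B = V − Δ·S = 88.0264.
Sanity check at the root: Δ(0,0)·S0 + B(0,0) reproduces V0 = 101.4944.

(0,0): Delta=0.1295 Bond=88.0264
(1,0): Delta=-2.7189 Bond=326.7770
(1,1): Delta=2.4225 Bond=-222.6092
V0=101.4944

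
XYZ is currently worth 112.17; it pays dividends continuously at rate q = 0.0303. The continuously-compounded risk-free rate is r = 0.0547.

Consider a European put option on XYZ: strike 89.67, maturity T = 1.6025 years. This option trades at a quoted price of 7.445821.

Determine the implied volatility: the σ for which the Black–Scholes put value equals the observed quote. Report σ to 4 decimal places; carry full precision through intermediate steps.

sigma = 0.3619

At σ = 0.3619 the Black–Scholes value reproduces the quote:
σ√T = 0.3619·√1.6025 = 0.458129
d₁ = (ln(S/K) + (r−q+σ²/2)T) / (σ√T) = (ln(112.17/89.67) + (0.0547−0.0303+0.3619²/2)·1.6025) / 0.458129 = (0.223879 + 0.144042) / 0.458129 = 0.803096
d₂ = d₁ − σ√T = 0.803096 − 0.458129 = 0.344967
e^{−rT} = 0.916075
e^{−qT} = 0.952604
N(−d₁) = 0.210960,  N(−d₂) = 0.365060
V = K·e^{−rT}·N(−d₂) − S·e^{−qT}·N(−d₁) = 29.987627 − 22.541805 = 7.445821 (equal to the quote); since ∂V/∂σ > 0 for all σ, the implied volatility is unique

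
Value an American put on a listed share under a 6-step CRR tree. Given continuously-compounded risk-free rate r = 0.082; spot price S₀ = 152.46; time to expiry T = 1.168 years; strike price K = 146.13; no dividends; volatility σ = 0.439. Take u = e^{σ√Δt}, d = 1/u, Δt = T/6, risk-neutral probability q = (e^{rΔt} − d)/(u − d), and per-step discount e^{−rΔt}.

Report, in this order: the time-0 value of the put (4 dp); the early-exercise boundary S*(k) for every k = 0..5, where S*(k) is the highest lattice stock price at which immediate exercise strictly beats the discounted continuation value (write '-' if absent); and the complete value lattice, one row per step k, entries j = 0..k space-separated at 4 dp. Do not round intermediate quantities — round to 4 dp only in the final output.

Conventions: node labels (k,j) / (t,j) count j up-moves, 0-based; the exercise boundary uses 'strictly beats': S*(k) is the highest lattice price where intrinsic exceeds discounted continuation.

price = 19.0026
boundary = - - - 85.2705 103.4946 85.2705
tree:
19.0026
29.1931 9.1431
43.1876 15.7544 2.6427
60.8595 26.4238 5.2964 0.0000
75.8746 42.6354 10.6148 0.0000 0.0000
88.2458 60.8595 21.2736 0.0000 0.0000 0.0000
98.4385 75.8746 42.6354 0.0000 0.0000 0.0000 0.0000

Δt=0.19467, u=1.21372, d=0.82391, q=0.49301, disc=e^(-rΔt)=0.98416
k=6 terminal: V=max(K-S,0) → 98.4385 75.8746 42.6354 0.0000 0.0000 0.0000 0.0000
k=5: j=0 S=57.8842 intr=88.2458 cont=85.9316 V=88.2458[EX]; j=1 S=85.2705 intr=60.8595 cont=58.5454 V=60.8595[EX]; j=2 S=125.6136 intr=20.5164 cont=21.2736 V=21.2736[hold]; j=3 S=185.0440 intr=0.0000 cont=0.0000 V=0.0000[hold]; j=4 S=272.5921 intr=0.0000 cont=0.0000 V=0.0000[hold]; j=5 S=401.5609 intr=0.0000 cont=0.0000 V=0.0000[hold]  S*(5)=85.2705
k=4: j=0 S=70.2554 intr=75.8746 cont=73.5605 V=75.8746[EX]; j=1 S=103.4946 intr=42.6354 cont=40.6887 V=42.6354[EX]; j=2 S=152.4600 intr=0.0000 cont=10.6148 V=10.6148[hold]; j=3 S=224.5919 intr=0.0000 cont=0.0000 V=0.0000[hold]; j=4 S=330.8509 intr=0.0000 cont=0.0000 V=0.0000[hold]  S*(4)=103.4946
k=3: j=0 S=85.2705 intr=60.8595 cont=58.5454 V=60.8595[EX]; j=1 S=125.6136 intr=20.5164 cont=26.4238 V=26.4238[hold]; j=2 S=185.0440 intr=0.0000 cont=5.2964 V=5.2964[hold]; j=3 S=272.5921 intr=0.0000 cont=0.0000 V=0.0000[hold]  S*(3)=85.2705
k=2: j=0 S=103.4946 intr=42.6354 cont=43.1876 V=43.1876[hold]; j=1 S=152.4600 intr=0.0000 cont=15.7544 V=15.7544[hold]; j=2 S=224.5919 intr=0.0000 cont=2.6427 V=2.6427[hold]  S*(2)=-
k=1: j=0 S=125.6136 intr=20.5164 cont=29.1931 V=29.1931[hold]; j=1 S=185.0440 intr=0.0000 cont=9.1431 V=9.1431[hold]  S*(1)=-
k=0: j=0 S=152.4600 intr=0.0000 cont=19.0026 V=19.0026[hold]  S*(0)=-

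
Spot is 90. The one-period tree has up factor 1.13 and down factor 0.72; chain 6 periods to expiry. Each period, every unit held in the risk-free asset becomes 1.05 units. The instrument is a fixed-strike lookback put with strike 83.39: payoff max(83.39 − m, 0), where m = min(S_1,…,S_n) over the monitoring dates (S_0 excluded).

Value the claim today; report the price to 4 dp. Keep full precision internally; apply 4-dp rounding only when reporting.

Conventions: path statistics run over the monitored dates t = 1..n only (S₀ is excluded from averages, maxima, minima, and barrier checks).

price = 7.7581

With p* = (R−d)/(u−d) = 0.8049, sum probability × payoff across the paths and divide by R^6.
Enumerate all 2^6 = 64 price paths (U = up ×1.13, D = down ×0.72); each path with k up-moves has probability p*^k·(1−p*)^(6−k).
DDDDDD: m=12.5383, payoff=70.8517, prob=0.000055
UDDDDD: m=19.6781, payoff=63.7119, prob=0.000228
DUDDDD: m=19.6781, payoff=63.7119, prob=0.000228
UUDDDD: m=30.8837, payoff=52.5063, prob=0.000939
DDUDDD: m=19.6781, payoff=63.7119, prob=0.000228
UDUDDD: m=30.8837, payoff=52.5063, prob=0.000939
DUUDDD: m=30.8837, payoff=52.5063, prob=0.000939
UUUDDD: m=48.4703, payoff=34.9197, prob=0.003874
DDDUDD: m=19.6781, payoff=63.7119, prob=0.000228
UDDUDD: m=30.8837, payoff=52.5063, prob=0.000939
DUDUDD: m=30.8837, payoff=52.5063, prob=0.000939
UUDUDD: m=48.4703, payoff=34.9197, prob=0.003874
DDUUDD: m=30.8837, payoff=52.5063, prob=0.000939
UDUUDD: m=48.4703, payoff=34.9197, prob=0.003874
DUUUDD: m=48.4703, payoff=34.9197, prob=0.003874
UUUUDD: m=76.0714, payoff=7.3186, prob=0.015978
DDDDUD: m=19.6781, payoff=63.7119, prob=0.000228
UDDDUD: m=30.8837, payoff=52.5063, prob=0.000939
DUDDUD: m=30.8837, payoff=52.5063, prob=0.000939
UUDDUD: m=48.4703, payoff=34.9197, prob=0.003874
DDUDUD: m=30.8837, payoff=52.5063, prob=0.000939
UDUDUD: m=48.4703, payoff=34.9197, prob=0.003874
DUUDUD: m=48.4703, payoff=34.9197, prob=0.003874
UUUDUD: m=76.0714, payoff=7.3186, prob=0.015978
DDDUUD: m=30.8837, payoff=52.5063, prob=0.000939
UDDUUD: m=48.4703, payoff=34.9197, prob=0.003874
DUDUUD: m=48.4703, payoff=34.9197, prob=0.003874
UUDUUD: m=76.0714, payoff=7.3186, prob=0.015978
DDUUUD: m=46.6560, payoff=36.7340, prob=0.003874
UDUUUD: m=73.2240, payoff=10.1660, prob=0.015978
DUUUUD: m=64.8000, payoff=18.5900, prob=0.015978
UUUUUD: m=101.7000, payoff=0.0000, prob=0.065911
DDDDDU: m=17.4143, payoff=65.9757, prob=0.000228
UDDDDU: m=27.3307, payoff=56.0593, prob=0.000939
DUDDDU: m=27.3307, payoff=56.0593, prob=0.000939
UUDDDU: m=42.8940, payoff=40.4960, prob=0.003874
DDUDDU: m=27.3307, payoff=56.0593, prob=0.000939
UDUDDU: m=42.8940, payoff=40.4960, prob=0.003874
DUUDDU: m=42.8940, payoff=40.4960, prob=0.003874
UUUDDU: m=67.3198, payoff=16.0702, prob=0.015978
DDDUDU: m=27.3307, payoff=56.0593, prob=0.000939
UDDUDU: m=42.8940, payoff=40.4960, prob=0.003874
DUDUDU: m=42.8940, payoff=40.4960, prob=0.003874
UUDUDU: m=67.3198, payoff=16.0702, prob=0.015978
DDUUDU: m=42.8940, payoff=40.4960, prob=0.003874
UDUUDU: m=67.3198, payoff=16.0702, prob=0.015978
DUUUDU: m=64.8000, payoff=18.5900, prob=0.015978
UUUUDU: m=101.7000, payoff=0.0000, prob=0.065911
DDDDUU: m=24.1865, payoff=59.2035, prob=0.000939
UDDDUU: m=37.9593, payoff=45.4307, prob=0.003874
DUDDUU: m=37.9593, payoff=45.4307, prob=0.003874
UUDDUU: m=59.5750, payoff=23.8150, prob=0.015978
DDUDUU: m=37.9593, payoff=45.4307, prob=0.003874
UDUDUU: m=59.5750, payoff=23.8150, prob=0.015978
DUUDUU: m=59.5750, payoff=23.8150, prob=0.015978
UUUDUU: m=93.4997, payoff=0.0000, prob=0.065911
DDDUUU: m=33.5923, payoff=49.7977, prob=0.003874
UDDUUU: m=52.7213, payoff=30.6687, prob=0.015978
DUDUUU: m=52.7213, payoff=30.6687, prob=0.015978
UUDUUU: m=82.7431, payoff=0.6469, prob=0.065911
DDUUUU: m=46.6560, payoff=36.7340, prob=0.015978
UDUUUU: m=73.2240, payoff=10.1660, prob=0.065911
DUUUUU: m=64.8000, payoff=18.5900, prob=0.065911
UUUUUU: m=101.7000, payoff=0.0000, prob=0.271882
Price = Σ prob·payoff / R^6 = 10.396551 / 1.340096 = 7.7581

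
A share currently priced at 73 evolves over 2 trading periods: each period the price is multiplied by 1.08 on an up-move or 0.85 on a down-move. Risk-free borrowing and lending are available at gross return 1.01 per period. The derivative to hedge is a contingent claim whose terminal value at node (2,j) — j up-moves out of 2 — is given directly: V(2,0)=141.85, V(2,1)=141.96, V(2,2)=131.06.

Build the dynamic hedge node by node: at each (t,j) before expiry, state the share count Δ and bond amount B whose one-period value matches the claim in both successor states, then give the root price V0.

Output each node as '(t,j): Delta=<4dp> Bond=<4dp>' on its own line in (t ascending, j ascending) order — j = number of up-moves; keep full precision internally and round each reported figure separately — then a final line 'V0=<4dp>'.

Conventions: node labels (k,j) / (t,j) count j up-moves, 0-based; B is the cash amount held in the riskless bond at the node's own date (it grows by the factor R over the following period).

(0,0): Delta=-0.4452 Bond=166.4792
(1,0): Delta=0.0077 Bond=140.0430
(1,1): Delta=-0.6011 Bond=180.4382
V0=133.9819

No-arbitrage ⇒ martingale measure with p* = (R−d)/(u−d) = 0.6957.
Payoffs at expiry: V(2,0)=141.8500, V(2,1)=141.9600, V(2,2)=131.0600
(1,0): S=62.0500. Δ = (V_up−V_dn)/(S_up−S_dn) = (141.9600−141.8500)/(67.0140−52.7425) = 0.0077. V = [p*·141.9600 + (1−p*)·141.8500]/1.01 = 140.5213. B = V − Δ·S = 140.0430.
(1,1): S=78.8400. Δ = (V_up−V_dn)/(S_up−S_dn) = (131.0600−141.9600)/(85.1472−67.0140) = -0.6011. V = [p*·131.0600 + (1−p*)·141.9600]/1.01 = 133.0469. B = V − Δ·S = 180.4382.
(0,0): S=73.0000. Δ = (V_up−V_dn)/(S_up−S_dn) = (133.0469−140.5213)/(78.8400−62.0500) = -0.4452. V = [p*·133.0469 + (1−p*)·140.5213]/1.01 = 133.9819. B = V − Δ·S = 166.4792.
As a check, the time-0 holding Δ(0,0)·S0 + B(0,0) comes to 133.9819 — exactly V0.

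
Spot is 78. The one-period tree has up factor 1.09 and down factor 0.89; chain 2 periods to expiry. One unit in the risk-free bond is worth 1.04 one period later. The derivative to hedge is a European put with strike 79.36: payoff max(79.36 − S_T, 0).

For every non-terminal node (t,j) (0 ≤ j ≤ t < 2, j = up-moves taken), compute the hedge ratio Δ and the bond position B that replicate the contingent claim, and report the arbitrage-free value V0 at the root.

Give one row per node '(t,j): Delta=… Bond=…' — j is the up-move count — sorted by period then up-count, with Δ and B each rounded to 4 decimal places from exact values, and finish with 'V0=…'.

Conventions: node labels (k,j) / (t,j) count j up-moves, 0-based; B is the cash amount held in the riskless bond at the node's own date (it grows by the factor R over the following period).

Arbitrage-free pricing uses the up-move probability p* = (R−d)/(u−d) = 0.7500, discounting each step at R = 1.04.
Payoffs at expiry: V(2,0)=17.5762, V(2,1)=3.6922, V(2,2)=0.0000
(1,0): S=69.4200. Δ = (V_up−V_dn)/(S_up−S_dn) = (3.6922−17.5762)/(75.6678−61.7838) = -1.0000. V = [p*·3.6922 + (1−p*)·17.5762]/1.04 = 6.8877. B = V − Δ·S = 76.3077.
(1,1): S=85.0200. Δ = (V_up−V_dn)/(S_up−S_dn) = (0.0000−3.6922)/(92.6718−75.6678) = -0.2171. V = [p*·0.0000 + (1−p*)·3.6922]/1.04 = 0.8875. B = V − Δ·S = 19.3485.
(0,0): S=78.0000. Δ = (V_up−V_dn)/(S_up−S_dn) = (0.8875−6.8877)/(85.0200−69.4200) = -0.3846. V = [p*·0.8875 + (1−p*)·6.8877]/1.04 = 2.2958. B = V − Δ·S = 32.2965.
Verification: the root portfolio costs Δ(0,0)·S0 + B(0,0) = 2.2958, matching V0.

(0,0): Delta=-0.3846 Bond=32.2965
(1,0): Delta=-1.0000 Bond=76.3077
(1,1): Delta=-0.2171 Bond=19.3485
V0=2.2958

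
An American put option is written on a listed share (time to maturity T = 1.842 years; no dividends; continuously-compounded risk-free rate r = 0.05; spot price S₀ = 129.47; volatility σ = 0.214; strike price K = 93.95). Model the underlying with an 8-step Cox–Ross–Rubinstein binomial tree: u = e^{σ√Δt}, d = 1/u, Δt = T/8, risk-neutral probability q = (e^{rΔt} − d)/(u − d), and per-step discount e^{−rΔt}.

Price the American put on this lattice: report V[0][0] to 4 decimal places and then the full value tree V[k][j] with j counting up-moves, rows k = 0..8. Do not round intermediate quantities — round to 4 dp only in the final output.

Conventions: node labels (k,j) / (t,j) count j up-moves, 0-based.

price = 1.2296
tree:
1.2296
2.1770 0.4185
3.7754 0.8106 0.0807
6.3840 1.5503 0.1740 0.0000
10.4608 2.9172 0.3750 0.0000 0.0000
16.4703 5.3735 0.8083 0.0000 0.0000 0.0000
24.0315 9.6115 1.7420 0.0000 0.0000 0.0000 0.0000
30.8549 16.4703 3.7543 0.0000 0.0000 0.0000 0.0000 0.0000
37.0124 24.0315 8.0913 0.0000 0.0000 0.0000 0.0000 0.0000 0.0000

Δt=0.23025, u=1.10814, d=0.90241, q=0.53063, disc=e^(-rΔt)=0.98855
k=8 terminal: V=max(K-S,0) → 37.0124 24.0315 8.0913 0.0000 0.0000 0.0000 0.0000 0.0000 0.0000
k=7: j=0 S=63.0951 intr=30.8549 cont=29.7795 V=30.8549[EX]; j=1 S=77.4797 intr=16.4703 cont=15.3949 V=16.4703[EX]; j=2 S=95.1438 intr=0.0000 cont=3.7543 V=3.7543[hold]; j=3 S=116.8350 intr=0.0000 cont=0.0000 V=0.0000[hold]; j=4 S=143.4714 intr=0.0000 cont=0.0000 V=0.0000[hold]; j=5 S=176.1805 intr=0.0000 cont=0.0000 V=0.0000[hold]; j=6 S=216.3466 intr=0.0000 cont=0.0000 V=0.0000[hold]; j=7 S=265.6700 intr=0.0000 cont=0.0000 V=0.0000[hold]
k=6: j=0 S=69.9185 intr=24.0315 cont=22.9561 V=24.0315[EX]; j=1 S=85.8587 intr=8.0913 cont=9.6115 V=9.6115[hold]; j=2 S=105.4330 intr=0.0000 cont=1.7420 V=1.7420[hold]; j=3 S=129.4700 intr=0.0000 cont=0.0000 V=0.0000[hold]; j=4 S=158.9870 intr=0.0000 cont=0.0000 V=0.0000[hold]; j=5 S=195.2333 intr=0.0000 cont=0.0000 V=0.0000[hold]; j=6 S=239.7432 intr=0.0000 cont=0.0000 V=0.0000[hold]
k=5: j=0 S=77.4797 intr=16.4703 cont=16.1923 V=16.4703[EX]; j=1 S=95.1438 intr=0.0000 cont=5.3735 V=5.3735[hold]; j=2 S=116.8350 intr=0.0000 cont=0.8083 V=0.8083[hold]; j=3 S=143.4714 intr=0.0000 cont=0.0000 V=0.0000[hold]; j=4 S=176.1805 intr=0.0000 cont=0.0000 V=0.0000[hold]; j=5 S=216.3466 intr=0.0000 cont=0.0000 V=0.0000[hold]
k=4: j=0 S=85.8587 intr=8.0913 cont=10.4608 V=10.4608[hold]; j=1 S=105.4330 intr=0.0000 cont=2.9172 V=2.9172[hold]; j=2 S=129.4700 intr=0.0000 cont=0.3750 V=0.3750[hold]; j=3 S=158.9870 intr=0.0000 cont=0.0000 V=0.0000[hold]; j=4 S=195.2333 intr=0.0000 cont=0.0000 V=0.0000[hold]
k=3: j=0 S=95.1438 intr=0.0000 cont=6.3840 V=6.3840[hold]; j=1 S=116.8350 intr=0.0000 cont=1.5503 V=1.5503[hold]; j=2 S=143.4714 intr=0.0000 cont=0.1740 V=0.1740[hold]; j=3 S=176.1805 intr=0.0000 cont=0.0000 V=0.0000[hold]
k=2: j=0 S=105.4330 intr=0.0000 cont=3.7754 V=3.7754[hold]; j=1 S=129.4700 intr=0.0000 cont=0.8106 V=0.8106[hold]; j=2 S=158.9870 intr=0.0000 cont=0.0807 V=0.0807[hold]
k=1: j=0 S=116.8350 intr=0.0000 cont=2.1770 V=2.1770[hold]; j=1 S=143.4714 intr=0.0000 cont=0.4185 V=0.4185[hold]
k=0: j=0 S=129.4700 intr=0.0000 cont=1.2296 V=1.2296[hold]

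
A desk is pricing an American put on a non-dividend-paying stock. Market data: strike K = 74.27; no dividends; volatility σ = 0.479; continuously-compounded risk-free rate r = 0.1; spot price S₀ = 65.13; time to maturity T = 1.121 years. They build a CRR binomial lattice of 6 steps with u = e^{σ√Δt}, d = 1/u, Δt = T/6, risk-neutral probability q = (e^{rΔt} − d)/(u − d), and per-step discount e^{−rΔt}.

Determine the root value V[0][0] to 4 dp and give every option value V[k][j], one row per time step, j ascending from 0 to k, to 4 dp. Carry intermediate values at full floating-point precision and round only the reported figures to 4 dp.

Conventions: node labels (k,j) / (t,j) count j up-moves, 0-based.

Δt=0.18683, u=1.23004, d=0.81298, q=0.49364, disc=e^(-rΔt)=0.98149
k=6 terminal: V=max(K-S,0) → 55.4650 45.8183 31.2228 9.1400 0.0000 0.0000 0.0000
k=5: j=0 S=23.1308 intr=51.1392 cont=49.7645 V=51.1392[EX]; j=1 S=34.9967 intr=39.2733 cont=37.8986 V=39.2733[EX]; j=2 S=52.9496 intr=21.3204 cont=19.9456 V=21.3204[EX]; j=3 S=80.1123 intr=0.0000 cont=4.5424 V=4.5424[hold]; j=4 S=121.2091 intr=0.0000 cont=0.0000 V=0.0000[hold]; j=5 S=183.3882 intr=0.0000 cont=0.0000 V=0.0000[hold]
k=4: j=0 S=28.4517 intr=45.8183 cont=44.4435 V=45.8183[EX]; j=1 S=43.0472 intr=31.2228 cont=29.8481 V=31.2228[EX]; j=2 S=65.1300 intr=9.1400 cont=12.7967 V=12.7967[hold]; j=3 S=98.5411 intr=0.0000 cont=2.2575 V=2.2575[hold]; j=4 S=149.0917 intr=0.0000 cont=0.0000 V=0.0000[hold]
k=3: j=0 S=34.9967 intr=39.2733 cont=37.8986 V=39.2733[EX]; j=1 S=52.9496 intr=21.3204 cont=21.7173 V=21.7173[hold]; j=2 S=80.1123 intr=0.0000 cont=7.4536 V=7.4536[hold]; j=3 S=121.2091 intr=0.0000 cont=1.1220 V=1.1220[hold]
k=2: j=0 S=43.0472 intr=31.2228 cont=30.0404 V=31.2228[EX]; j=1 S=65.1300 intr=9.1400 cont=14.4045 V=14.4045[hold]; j=2 S=98.5411 intr=0.0000 cont=4.2479 V=4.2479[hold]
k=1: j=0 S=52.9496 intr=21.3204 cont=22.4963 V=22.4963[hold]; j=1 S=80.1123 intr=0.0000 cont=9.2169 V=9.2169[hold]
k=0: j=0 S=65.1300 intr=9.1400 cont=15.6460 V=15.6460[hold]

price = 15.6460
tree:
15.6460
22.4963 9.2169
31.2228 14.4045 4.2479
39.2733 21.7173 7.4536 1.1220
45.8183 31.2228 12.7967 2.2575 0.0000
51.1392 39.2733 21.3204 4.5424 0.0000 0.0000
55.4650 45.8183 31.2228 9.1400 0.0000 0.0000 0.0000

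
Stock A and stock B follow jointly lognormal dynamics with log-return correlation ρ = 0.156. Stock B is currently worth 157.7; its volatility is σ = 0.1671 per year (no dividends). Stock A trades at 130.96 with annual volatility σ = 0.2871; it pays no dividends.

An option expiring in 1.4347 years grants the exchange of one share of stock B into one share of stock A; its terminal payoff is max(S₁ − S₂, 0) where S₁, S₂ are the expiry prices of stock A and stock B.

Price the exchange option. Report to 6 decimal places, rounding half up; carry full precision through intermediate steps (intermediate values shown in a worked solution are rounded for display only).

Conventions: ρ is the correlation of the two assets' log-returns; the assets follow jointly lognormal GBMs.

σ_eff = √(σ₁² + σ₂² − 2ρσ₁σ₂) = √(0.2871² + 0.1671² − 2·0.156·0.2871·0.1671) = 0.308838
d₁ = (ln(S₁/S₂) + (q₂ − q₁ + σ_eff²/2)T) / (σ_eff√T) = (ln(130.96/157.7) + (0.0 − 0.0 + 0.047690)·1.4347) / 0.369923 = -0.317313
d₂ = d₁ − σ_eff√T = -0.317313 − 0.369923 = -0.687235
N(d₁) = 0.375503,  N(d₂) = 0.245967
V = S₁·e^{−q₁T}·N(d₁) − S₂·e^{−q₂T}·N(d₂) = 49.175901 − 38.789031 = 10.386870
Key observation: pricing in stock B-units makes this a unit-strike call on the ratio S₁/S₂ — the risk-free rate cancels and cannot affect the value.

exchange price = 10.386870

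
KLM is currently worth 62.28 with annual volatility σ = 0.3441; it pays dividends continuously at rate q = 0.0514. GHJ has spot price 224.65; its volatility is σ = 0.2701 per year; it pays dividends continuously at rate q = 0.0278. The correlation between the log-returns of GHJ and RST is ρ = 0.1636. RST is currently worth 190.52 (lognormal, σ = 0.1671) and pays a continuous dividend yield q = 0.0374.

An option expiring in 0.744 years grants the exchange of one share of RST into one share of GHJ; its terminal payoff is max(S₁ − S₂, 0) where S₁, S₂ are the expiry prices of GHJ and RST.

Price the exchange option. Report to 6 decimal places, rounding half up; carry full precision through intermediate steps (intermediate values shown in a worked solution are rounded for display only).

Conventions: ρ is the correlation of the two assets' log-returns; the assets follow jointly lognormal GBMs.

σ_eff = √(σ₁² + σ₂² − 2ρσ₁σ₂) = √(0.2701² + 0.1671² − 2·0.1636·0.2701·0.1671) = 0.293443
d₁ = (ln(S₁/S₂) + (q₂ − q₁ + σ_eff²/2)T) / (σ_eff√T) = (ln(224.65/190.52) + (0.0374 − 0.0278 + 0.043054)·0.744) / 0.253110 = 0.805820
d₂ = d₁ − σ_eff√T = 0.805820 − 0.253110 = 0.552709
N(d₁) = 0.789827,  N(d₂) = 0.709769
V = S₁·e^{−q₁T}·N(d₁) − S₂·e^{−q₂T}·N(d₂) = 173.802316 − 131.514288 = 42.288028
Key observation: r never enters — measured in units of RST, the claim is a call on S₁/S₂ struck at 1, so only the dividend yields and σ_eff matter.

exchange price = 42.288028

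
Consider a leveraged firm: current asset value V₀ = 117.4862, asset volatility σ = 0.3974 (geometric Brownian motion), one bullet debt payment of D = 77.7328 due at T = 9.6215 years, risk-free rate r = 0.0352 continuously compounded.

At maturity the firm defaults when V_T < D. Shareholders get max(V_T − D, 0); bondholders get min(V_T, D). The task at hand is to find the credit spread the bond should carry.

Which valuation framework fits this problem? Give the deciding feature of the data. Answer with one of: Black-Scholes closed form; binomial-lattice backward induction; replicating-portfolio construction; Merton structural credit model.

Key observation: the data describe a firm's assets (V₀ = 117.4862, GBM) and a single zero-coupon debt of face 77.7328, so credit quantities follow from equity-as-call in the structural model.

framework: Merton structural credit model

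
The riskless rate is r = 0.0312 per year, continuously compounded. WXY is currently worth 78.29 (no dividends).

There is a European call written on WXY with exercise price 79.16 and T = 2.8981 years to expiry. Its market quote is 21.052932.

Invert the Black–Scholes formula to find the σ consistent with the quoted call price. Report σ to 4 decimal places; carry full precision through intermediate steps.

At σ = 0.3557 the Black–Scholes value reproduces the quote:
σ√T = 0.3557·√2.8981 = 0.605537
d₁ = (ln(S/K) + (r+σ²/2)T) / (σ√T) = (ln(78.29/79.16) + (0.0312+0.3557²/2)·2.8981) / 0.605537 = (-0.011051 + 0.273758) / 0.605537 = 0.433841
d₂ = d₁ − σ√T = 0.433841 − 0.605537 = -0.171695
e^{−rT} = 0.913547
N(d₁) = 0.667798,  N(d₂) = 0.431838
V = S·N(d₁) − K·e^{−rT}·N(d₂) = 52.281918 − 31.228987 = 21.052932 (the observed quote) — the price is monotone increasing in volatility, hence this σ is the only solution

sigma = 0.3557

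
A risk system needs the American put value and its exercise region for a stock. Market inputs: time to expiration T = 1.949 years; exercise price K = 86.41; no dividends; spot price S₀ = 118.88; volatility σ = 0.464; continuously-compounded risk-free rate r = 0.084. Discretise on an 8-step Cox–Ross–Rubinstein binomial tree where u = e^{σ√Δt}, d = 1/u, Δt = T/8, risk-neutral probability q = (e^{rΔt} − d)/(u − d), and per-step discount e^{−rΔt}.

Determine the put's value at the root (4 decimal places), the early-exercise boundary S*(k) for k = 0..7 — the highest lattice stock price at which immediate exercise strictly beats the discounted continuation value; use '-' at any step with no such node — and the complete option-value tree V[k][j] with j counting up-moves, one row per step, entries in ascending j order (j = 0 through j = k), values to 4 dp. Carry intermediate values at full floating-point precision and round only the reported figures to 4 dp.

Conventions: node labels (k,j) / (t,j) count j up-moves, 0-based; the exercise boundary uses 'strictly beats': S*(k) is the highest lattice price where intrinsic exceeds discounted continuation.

price = 8.8631
boundary = - - - - 47.5615 37.8261 47.5615 59.8024
tree:
8.8631
13.3896 4.4848
19.7122 7.3167 1.7006
28.1593 11.6760 3.0484 0.3572
38.8485 18.1262 5.3964 0.7116 0.0000
48.5839 27.1642 9.4022 1.4179 0.0000 0.0000
56.3265 38.8485 16.0439 2.8252 0.0000 0.0000 0.0000
62.4843 48.5839 26.6076 5.6292 0.0000 0.0000 0.0000 0.0000
67.3816 56.3265 38.8485 11.2162 0.0000 0.0000 0.0000 0.0000 0.0000

Δt=0.24363, u=1.25737, d=0.79531, q=0.48774, disc=e^(-rΔt)=0.97974
k=8 terminal: V=max(K-S,0) → 67.3816 56.3265 38.8485 11.2162 0.0000 0.0000 0.0000 0.0000 0.0000
k=7: j=0 S=23.9257 intr=62.4843 cont=60.7339 V=62.4843[EX]; j=1 S=37.8261 intr=48.5839 cont=46.8335 V=48.5839[EX]; j=2 S=59.8024 intr=26.6076 cont=24.8572 V=26.6076[EX]; j=3 S=94.5465 intr=0.0000 cont=5.6292 V=5.6292[hold]; j=4 S=149.4762 intr=0.0000 cont=0.0000 V=0.0000[hold]; j=5 S=236.3192 intr=0.0000 cont=0.0000 V=0.0000[hold]; j=6 S=373.6162 intr=0.0000 cont=0.0000 V=0.0000[hold]; j=7 S=590.6803 intr=0.0000 cont=0.0000 V=0.0000[hold]  S*(7)=59.8024
k=6: j=0 S=30.0835 intr=56.3265 cont=54.5761 V=56.3265[EX]; j=1 S=47.5615 intr=38.8485 cont=37.0982 V=38.8485[EX]; j=2 S=75.1938 intr=11.2162 cont=16.0439 V=16.0439[hold]; j=3 S=118.8800 intr=0.0000 cont=2.8252 V=2.8252[hold]; j=4 S=187.9471 intr=0.0000 cont=0.0000 V=0.0000[hold]; j=5 S=297.1408 intr=0.0000 cont=0.0000 V=0.0000[hold]; j=6 S=469.7741 intr=0.0000 cont=0.0000 V=0.0000[hold]  S*(6)=47.5615
k=5: j=0 S=37.8261 intr=48.5839 cont=46.8335 V=48.5839[EX]; j=1 S=59.8024 intr=26.6076 cont=27.1642 V=27.1642[hold]; j=2 S=94.5465 intr=0.0000 cont=9.4022 V=9.4022[hold]; j=3 S=149.4762 intr=0.0000 cont=1.4179 V=1.4179[hold]; j=4 S=236.3192 intr=0.0000 cont=0.0000 V=0.0000[hold]; j=5 S=373.6162 intr=0.0000 cont=0.0000 V=0.0000[hold]  S*(5)=37.8261
k=4: j=0 S=47.5615 intr=38.8485 cont=37.3641 V=38.8485[EX]; j=1 S=75.1938 intr=11.2162 cont=18.1262 V=18.1262[hold]; j=2 S=118.8800 intr=0.0000 cont=5.3964 V=5.3964[hold]; j=3 S=187.9471 intr=0.0000 cont=0.7116 V=0.7116[hold]; j=4 S=297.1408 intr=0.0000 cont=0.0000 V=0.0000[hold]  S*(4)=47.5615
k=3: j=0 S=59.8024 intr=26.6076 cont=28.1593 V=28.1593[hold]; j=1 S=94.5465 intr=0.0000 cont=11.6760 V=11.6760[hold]; j=2 S=149.4762 intr=0.0000 cont=3.0484 V=3.0484[hold]; j=3 S=236.3192 intr=0.0000 cont=0.3572 V=0.3572[hold]  S*(3)=-
k=2: j=0 S=75.1938 intr=11.2162 cont=19.7122 V=19.7122[hold]; j=1 S=118.8800 intr=0.0000 cont=7.3167 V=7.3167[hold]; j=2 S=187.9471 intr=0.0000 cont=1.7006 V=1.7006[hold]  S*(2)=-
k=1: j=0 S=94.5465 intr=0.0000 cont=13.3896 V=13.3896[hold]; j=1 S=149.4762 intr=0.0000 cont=4.4848 V=4.4848[hold]  S*(1)=-
k=0: j=0 S=118.8800 intr=0.0000 cont=8.8631 V=8.8631[hold]  S*(0)=-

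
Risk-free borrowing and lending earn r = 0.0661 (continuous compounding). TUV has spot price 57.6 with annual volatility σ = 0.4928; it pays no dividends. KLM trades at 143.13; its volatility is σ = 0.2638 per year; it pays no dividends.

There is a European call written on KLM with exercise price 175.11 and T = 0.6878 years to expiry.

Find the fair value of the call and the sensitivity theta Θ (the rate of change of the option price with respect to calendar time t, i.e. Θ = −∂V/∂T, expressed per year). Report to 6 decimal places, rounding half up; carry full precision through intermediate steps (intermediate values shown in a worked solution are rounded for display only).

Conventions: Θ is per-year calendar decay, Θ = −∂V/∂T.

σ√T = 0.2638·√0.6878 = 0.218779
d₁ = (ln(S/K) + (r+σ²/2)T) / (σ√T) = (ln(143.13/175.11) + (0.0661+0.2638²/2)·0.6878) / 0.218779 = (-0.201661 + 0.069396) / 0.218779 = -0.604561
d₂ = d₁ − σ√T = -0.604561 − 0.218779 = -0.823340
e^{−rT} = 0.955554
N(d₁) = 0.272735,  N(d₂) = 0.205157
Call price V = S·N(d₁) − K·e^{−rT}·N(d₂) = 39.036616 − 34.328387 = 4.708230
φ(d₁) = (1/√(2π))·e^{−d₁²/2} = 0.332311
Θ = −S·φ(d₁)·σ/(2√T) − r·K·e^{−rT}·N(d₂) = −7.564643 − 2.269106 = -9.833750

price = 4.708230
Θ = -9.833750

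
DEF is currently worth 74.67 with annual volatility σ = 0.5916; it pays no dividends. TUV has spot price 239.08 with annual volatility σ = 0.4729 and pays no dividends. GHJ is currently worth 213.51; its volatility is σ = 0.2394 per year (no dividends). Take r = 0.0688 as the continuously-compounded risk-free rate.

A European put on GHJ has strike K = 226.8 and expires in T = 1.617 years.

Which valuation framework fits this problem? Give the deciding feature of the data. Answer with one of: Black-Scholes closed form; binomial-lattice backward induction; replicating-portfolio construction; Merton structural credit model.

framework: Black-Scholes closed form

Key observation: a European-exercise option on GHJ struck at 226.8 — a GBM underlying with constant parameters — admits an analytic price: the data contain no early exercise, no discrete tree, no debt structure.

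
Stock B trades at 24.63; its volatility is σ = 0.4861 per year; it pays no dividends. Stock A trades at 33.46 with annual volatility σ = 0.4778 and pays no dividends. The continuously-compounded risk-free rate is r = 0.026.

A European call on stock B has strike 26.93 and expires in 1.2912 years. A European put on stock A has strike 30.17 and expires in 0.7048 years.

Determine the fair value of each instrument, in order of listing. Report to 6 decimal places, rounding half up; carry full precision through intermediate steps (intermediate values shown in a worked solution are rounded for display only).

[stock B call K=26.93]
σ√T = 0.4861·√1.2912 = 0.552360
d₁ = (ln(S/K) + (r+σ²/2)T) / (σ√T) = (ln(24.63/26.93) + (0.026+0.4861²/2)·1.2912) / 0.552360 = (-0.089276 + 0.186122) / 0.552360 = 0.175332
d₂ = d₁ − σ√T = 0.175332 − 0.552360 = -0.377028
e^{−rT} = 0.966986
N(d₁) = 0.569591,  N(d₂) = 0.353076
price = S·N(d₁) − K·e^{−rT}·N(d₂) = 14.029017 − 9.194437 = 4.834579
[stock A put K=30.17]
σ√T = 0.4778·√0.7048 = 0.401124
d₁ = (ln(S/K) + (r+σ²/2)T) / (σ√T) = (ln(33.46/30.17) + (0.026+0.4778²/2)·0.7048) / 0.401124 = (0.103503 + 0.098775) / 0.401124 = 0.504277
d₂ = d₁ − σ√T = 0.504277 − 0.401124 = 0.103153
e^{−rT} = 0.981842
N(−d₁) = 0.307033,  N(−d₂) = 0.458921
price = K·e^{−rT}·N(−d₂) − S·N(−d₁) = 13.594236 − 10.273336 = 3.320900

price(stock B call K=26.93) = 4.834579
price(stock A put K=30.17) = 3.320900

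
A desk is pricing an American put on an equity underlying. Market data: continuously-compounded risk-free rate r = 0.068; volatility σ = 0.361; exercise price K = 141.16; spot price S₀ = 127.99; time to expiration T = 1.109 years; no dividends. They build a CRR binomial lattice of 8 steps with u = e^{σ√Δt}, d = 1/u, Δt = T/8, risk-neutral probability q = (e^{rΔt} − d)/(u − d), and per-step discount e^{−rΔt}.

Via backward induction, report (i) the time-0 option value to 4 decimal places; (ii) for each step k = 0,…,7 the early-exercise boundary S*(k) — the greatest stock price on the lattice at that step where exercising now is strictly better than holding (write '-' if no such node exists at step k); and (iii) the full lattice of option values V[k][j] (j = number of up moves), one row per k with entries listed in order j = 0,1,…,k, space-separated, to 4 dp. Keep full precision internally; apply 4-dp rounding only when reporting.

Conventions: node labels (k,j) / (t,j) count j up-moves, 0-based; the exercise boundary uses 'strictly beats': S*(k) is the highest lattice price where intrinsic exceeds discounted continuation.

Δt=0.13862  u=1.14386  d=0.87423  q=0.50157  discount=0.99062
step 8 (expiry): payoffs max(K−S,0) = 97.4891 84.0203 66.3975 43.3395 13.1700 0.0000 0.0000 0.0000 0.0000
step 7: (k=7,j=0): S=49.9534, K−S=91.2066, hold=89.8822 ⇒ V=91.2066 exercise | (k=7,j=1): S=65.3598, K−S=75.8002, hold=74.4758 ⇒ V=75.8002 exercise | (k=7,j=2): S=85.5179, K−S=55.6421, hold=54.3177 ⇒ V=55.6421 exercise | (k=7,j=3): S=111.8930, K−S=29.2670, hold=27.9426 ⇒ V=29.2670 exercise | (k=7,j=4): S=146.4027, K−S=0.0000, hold=6.5027 ⇒ V=6.5027 continue | (k=7,j=5): S=191.5557, K−S=0.0000, hold=0.0000 ⇒ V=0.0000 continue | (k=7,j=6): S=250.6347, K−S=0.0000, hold=0.0000 ⇒ V=0.0000 continue | (k=7,j=7): S=327.9346, K−S=0.0000, hold=0.0000 ⇒ V=0.0000 continue  boundary S*=111.8930
step 6: (k=6,j=0): S=57.1397, K−S=84.0203, hold=82.6959 ⇒ V=84.0203 exercise | (k=6,j=1): S=74.7625, K−S=66.3975, hold=65.0731 ⇒ V=66.3975 exercise | (k=6,j=2): S=97.8205, K−S=43.3395, hold=42.0151 ⇒ V=43.3395 exercise | (k=6,j=3): S=127.9900, K−S=13.1700, hold=17.6815 ⇒ V=17.6815 continue | (k=6,j=4): S=167.4643, K−S=0.0000, hold=3.2107 ⇒ V=3.2107 continue | (k=6,j=5): S=219.1130, K−S=0.0000, hold=0.0000 ⇒ V=0.0000 continue | (k=6,j=6): S=286.6911, K−S=0.0000, hold=0.0000 ⇒ V=0.0000 continue  boundary S*=97.8205
step 5: (k=5,j=0): S=65.3598, K−S=75.8002, hold=74.4758 ⇒ V=75.8002 exercise | (k=5,j=1): S=85.5179, K−S=55.6421, hold=54.3177 ⇒ V=55.6421 exercise | (k=5,j=2): S=111.8930, K−S=29.2670, hold=30.1842 ⇒ V=30.1842 continue | (k=5,j=3): S=146.4027, K−S=0.0000, hold=10.3255 ⇒ V=10.3255 continue | (k=5,j=4): S=191.5557, K−S=0.0000, hold=1.5853 ⇒ V=1.5853 continue | (k=5,j=5): S=250.6347, K−S=0.0000, hold=0.0000 ⇒ V=0.0000 continue  boundary S*=85.5179
step 4: (k=4,j=0): S=74.7625, K−S=66.3975, hold=65.0731 ⇒ V=66.3975 exercise | (k=4,j=1): S=97.8205, K−S=43.3395, hold=42.4708 ⇒ V=43.3395 exercise | (k=4,j=2): S=127.9900, K−S=13.1700, hold=20.0339 ⇒ V=20.0339 continue | (k=4,j=3): S=167.4643, K−S=0.0000, hold=5.8859 ⇒ V=5.8859 continue | (k=4,j=4): S=219.1130, K−S=0.0000, hold=0.7827 ⇒ V=0.7827 continue  boundary S*=97.8205
step 3: (k=3,j=0): S=85.5179, K−S=55.6421, hold=54.3177 ⇒ V=55.6421 exercise | (k=3,j=1): S=111.8930, K−S=29.2670, hold=31.3530 ⇒ V=31.3530 continue | (k=3,j=2): S=146.4027, K−S=0.0000, hold=12.8162 ⇒ V=12.8162 continue | (k=3,j=3): S=191.5557, K−S=0.0000, hold=3.2951 ⇒ V=3.2951 continue  boundary S*=85.5179
step 2: (k=2,j=0): S=97.8205, K−S=43.3395, hold=43.0516 ⇒ V=43.3395 exercise | (k=2,j=1): S=127.9900, K−S=13.1700, hold=21.8485 ⇒ V=21.8485 continue | (k=2,j=2): S=167.4643, K−S=0.0000, hold=7.9652 ⇒ V=7.9652 continue  boundary S*=97.8205
step 1: (k=1,j=0): S=111.8930, K−S=29.2670, hold=32.2547 ⇒ V=32.2547 continue | (k=1,j=1): S=146.4027, K−S=0.0000, hold=14.7453 ⇒ V=14.7453 continue  boundary S*=-
step 0: (k=0,j=0): S=127.9900, K−S=13.1700, hold=23.2522 ⇒ V=23.2522 continue  boundary S*=-

price = 23.2522
boundary = - - 97.8205 85.5179 97.8205 85.5179 97.8205 111.8930
tree:
23.2522
32.2547 14.7453
43.3395 21.8485 7.9652
55.6421 31.3530 12.8162 3.2951
66.3975 43.3395 20.0339 5.8859 0.7827
75.8002 55.6421 30.1842 10.3255 1.5853 0.0000
84.0203 66.3975 43.3395 17.6815 3.2107 0.0000 0.0000
91.2066 75.8002 55.6421 29.2670 6.5027 0.0000 0.0000 0.0000
97.4891 84.0203 66.3975 43.3395 13.1700 0.0000 0.0000 0.0000 0.0000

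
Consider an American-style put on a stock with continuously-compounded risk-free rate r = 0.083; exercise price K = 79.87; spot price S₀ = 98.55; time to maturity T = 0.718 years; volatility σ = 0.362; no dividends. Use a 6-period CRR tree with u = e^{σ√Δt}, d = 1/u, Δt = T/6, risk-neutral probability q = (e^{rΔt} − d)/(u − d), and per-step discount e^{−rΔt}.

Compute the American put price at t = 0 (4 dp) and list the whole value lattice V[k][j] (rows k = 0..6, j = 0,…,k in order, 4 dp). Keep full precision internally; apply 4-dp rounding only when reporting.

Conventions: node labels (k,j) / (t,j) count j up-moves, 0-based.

params: Δt=0.11967 u=1.13340 d=0.88230 q=0.50849 e^(-rΔt)=0.99012
t_6 payoffs: 33.3814 20.1505 3.1539 0.0000 0.0000 0.0000 0.0000
k=5: node(5,0) S=52.6904 payoff=27.1796 vs cont=26.3902 → 27.1796 [stop]  node(5,1) S=67.6864 payoff=12.1836 vs cont=11.3942 → 12.1836 [stop]  node(5,2) S=86.9504 payoff=0.0000 vs cont=1.5349 → 1.5349 [wait]  node(5,3) S=111.6970 payoff=0.0000 vs cont=0.0000 → 0.0000 [wait]  node(5,4) S=143.4867 payoff=0.0000 vs cont=0.0000 → 0.0000 [wait]  node(5,5) S=184.3240 payoff=0.0000 vs cont=0.0000 → 0.0000 [wait]
k=4: node(4,0) S=59.7195 payoff=20.1505 vs cont=19.3611 → 20.1505 [stop]  node(4,1) S=76.7161 payoff=3.1539 vs cont=6.7020 → 6.7020 [wait]  node(4,2) S=98.5500 payoff=0.0000 vs cont=0.7470 → 0.7470 [wait]  node(4,3) S=126.5980 payoff=0.0000 vs cont=0.0000 → 0.0000 [wait]  node(4,4) S=162.6286 payoff=0.0000 vs cont=0.0000 → 0.0000 [wait]
k=3: node(3,0) S=67.6864 payoff=12.1836 vs cont=13.1805 → 13.1805 [wait]  node(3,1) S=86.9504 payoff=0.0000 vs cont=3.6376 → 3.6376 [wait]  node(3,2) S=111.6970 payoff=0.0000 vs cont=0.3635 → 0.3635 [wait]  node(3,3) S=143.4867 payoff=0.0000 vs cont=0.0000 → 0.0000 [wait]
k=2: node(2,0) S=76.7161 payoff=3.1539 vs cont=8.2458 → 8.2458 [wait]  node(2,1) S=98.5500 payoff=0.0000 vs cont=1.9533 → 1.9533 [wait]  node(2,2) S=126.5980 payoff=0.0000 vs cont=0.1769 → 0.1769 [wait]
k=1: node(1,0) S=86.9504 payoff=0.0000 vs cont=4.9963 → 4.9963 [wait]  node(1,1) S=111.6970 payoff=0.0000 vs cont=1.0396 → 1.0396 [wait]
k=0: node(0,0) S=98.5500 payoff=0.0000 vs cont=2.9549 → 2.9549 [wait]

price = 2.9549
tree:
2.9549
4.9963 1.0396
8.2458 1.9533 0.1769
13.1805 3.6376 0.3635 0.0000
20.1505 6.7020 0.7470 0.0000 0.0000
27.1796 12.1836 1.5349 0.0000 0.0000 0.0000
33.3814 20.1505 3.1539 0.0000 0.0000 0.0000 0.0000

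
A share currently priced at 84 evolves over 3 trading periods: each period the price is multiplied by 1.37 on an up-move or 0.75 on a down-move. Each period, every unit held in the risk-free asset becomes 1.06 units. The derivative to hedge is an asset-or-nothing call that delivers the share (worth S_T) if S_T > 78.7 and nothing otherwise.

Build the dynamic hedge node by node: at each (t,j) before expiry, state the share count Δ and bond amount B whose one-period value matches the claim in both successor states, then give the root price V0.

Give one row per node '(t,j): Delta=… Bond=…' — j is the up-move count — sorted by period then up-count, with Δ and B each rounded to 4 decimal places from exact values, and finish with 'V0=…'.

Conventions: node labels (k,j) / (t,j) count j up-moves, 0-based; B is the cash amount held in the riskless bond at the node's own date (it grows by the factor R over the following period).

(0,0): Delta=1.4280 Bond=-60.0487
(1,0): Delta=1.4280 Bond=-63.6516
(1,1): Delta=1.4280 Bond=-63.6516
(2,0): Delta=0.0000 Bond=0.0000
(2,1): Delta=2.2097 Bond=-134.9415
(2,2): Delta=1.0000 Bond=0.0000
V0=59.8993

Risk-neutral probability p* = (R−d)/(u−d) = (1.06−0.75)/(1.37−0.75) = 0.5000.
Terminal payoffs: V(3,0)=0.0000, V(3,1)=0.0000, V(3,2)=118.2447, V(3,3)=215.9937
Node (2,0) S=47.2500: V=(p*·0.0000+(1−p*)·0.0000)/1.06=0.0000; Δ=(0.0000−0.0000)/(64.7325−35.4375)=0.0000; B=V−Δ·S=0.0000
Node (2,1) S=86.3100: V=(p*·118.2447+(1−p*)·0.0000)/1.06=55.7758; Δ=(118.2447−0.0000)/(118.2447−64.7325)=2.2097; B=V−Δ·S=-134.9415
Node (2,2) S=157.6596: V=(p*·215.9937+(1−p*)·118.2447)/1.06=157.6596; Δ=(215.9937−118.2447)/(215.9937−118.2447)=1.0000; B=V−Δ·S=0.0000
Node (1,0) S=63.0000: V=(p*·55.7758+(1−p*)·0.0000)/1.06=26.3093; Δ=(55.7758−0.0000)/(86.3100−47.2500)=1.4280; B=V−Δ·S=-63.6516
Node (1,1) S=115.0800: V=(p*·157.6596+(1−p*)·55.7758)/1.06=100.6771; Δ=(157.6596−55.7758)/(157.6596−86.3100)=1.4280; B=V−Δ·S=-63.6516
Node (0,0) S=84.0000: V=(p*·100.6771+(1−p*)·26.3093)/1.06=59.8993; Δ=(100.6771−26.3093)/(115.0800−63.0000)=1.4280; B=V−Δ·S=-60.0487
As a check, the time-0 holding Δ(0,0)·S0 + B(0,0) comes to 59.8993 — exactly V0.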